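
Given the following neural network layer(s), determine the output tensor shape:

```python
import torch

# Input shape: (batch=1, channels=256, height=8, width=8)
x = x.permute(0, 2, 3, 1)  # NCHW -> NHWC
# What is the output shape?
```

Input: (1, 256, 8, 8) -> Output: (1, 8, 8, 256)

Answer: (1, 8, 8, 256)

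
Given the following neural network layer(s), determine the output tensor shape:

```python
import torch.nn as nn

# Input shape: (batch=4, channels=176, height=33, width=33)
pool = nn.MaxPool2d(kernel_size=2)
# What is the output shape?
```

Input: (4, 176, 33, 33) -> Output: (4, 176, 16, 16)

Answer: (4, 176, 16, 16)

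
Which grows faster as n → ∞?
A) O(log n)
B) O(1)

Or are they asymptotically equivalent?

O(log n) vs O(1): Higher order terms dominate.

Answer: A) O(log n) grows faster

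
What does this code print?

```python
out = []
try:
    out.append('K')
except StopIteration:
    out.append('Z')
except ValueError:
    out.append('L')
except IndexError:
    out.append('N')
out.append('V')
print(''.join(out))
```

Execution trace: 'K' (try body, no exception) → 'V' (after the try/except). Output: KV

Answer: KV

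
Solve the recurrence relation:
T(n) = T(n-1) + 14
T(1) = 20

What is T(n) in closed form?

Unrolling: T(n) = T(1) + 14·(n-1) = 20 + 14(n-1) = 14n + 6.

Answer: T(n) = 14n + 6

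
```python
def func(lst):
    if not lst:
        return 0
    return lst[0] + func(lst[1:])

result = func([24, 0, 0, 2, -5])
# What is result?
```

24 + 0 + 0 + 2 + (-5) + 0 = 21

Answer: 21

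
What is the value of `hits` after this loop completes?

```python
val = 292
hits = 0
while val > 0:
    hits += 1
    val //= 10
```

Count digits by repeated division by 10
`hits` takes the values: 0 → 1 → 2 → 3

Answer: 3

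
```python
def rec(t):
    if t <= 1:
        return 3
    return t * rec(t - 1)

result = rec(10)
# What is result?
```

rec(10) = 10 * 9 * 8 * 7 * 6 * 5 * 4 * 3 * 2 * 3 = 10886400

Answer: 10886400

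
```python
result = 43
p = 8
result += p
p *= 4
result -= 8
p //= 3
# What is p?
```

Trace:
`result = 43` → result = 43
`p = 8` → p = 8
`result += p` → result = 51
`p *= 4` → p = 32
`result -= 8` → result = 43
`p //= 3` → p = 10
So p = 10

Answer: 10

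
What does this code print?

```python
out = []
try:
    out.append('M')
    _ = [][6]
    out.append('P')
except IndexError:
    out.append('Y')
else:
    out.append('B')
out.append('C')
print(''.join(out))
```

Execution trace: 'M' (try body) → 'Y' (except IndexError) → 'C' (after the try/except). Output: MYC

Answer: MYC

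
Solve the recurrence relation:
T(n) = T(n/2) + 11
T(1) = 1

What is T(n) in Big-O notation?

Each step divides n by 2 and adds 11. After log_2(n) steps we reach T(1)=1. So T(n) = 11·log_2(n) + 1 = O(log n).

Answer: O(log n)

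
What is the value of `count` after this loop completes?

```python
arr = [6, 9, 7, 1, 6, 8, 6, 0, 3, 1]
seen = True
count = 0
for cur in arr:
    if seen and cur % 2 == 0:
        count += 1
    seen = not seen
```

Count even values at even positions
`count` takes the values: 0 → 1 → 2 → 3

Answer: 3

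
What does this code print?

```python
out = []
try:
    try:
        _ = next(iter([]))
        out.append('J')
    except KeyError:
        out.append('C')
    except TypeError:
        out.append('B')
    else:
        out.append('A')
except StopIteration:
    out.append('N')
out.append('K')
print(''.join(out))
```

Execution trace: 'N' (outer except StopIteration) → 'K' (after the try/except). Output: NK

Answer: NK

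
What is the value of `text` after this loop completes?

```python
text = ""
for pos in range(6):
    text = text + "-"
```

Repeat '-' 6 times
`text` takes the values: "" → "-" → "--" → "---" → "----" → "-----" → "------"

Answer: "------"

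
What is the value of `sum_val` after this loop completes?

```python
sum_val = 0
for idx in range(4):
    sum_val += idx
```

Sum of 0 to 3 = 6
`sum_val` takes the values: 0 → 1 → 3 → 6

Answer: 6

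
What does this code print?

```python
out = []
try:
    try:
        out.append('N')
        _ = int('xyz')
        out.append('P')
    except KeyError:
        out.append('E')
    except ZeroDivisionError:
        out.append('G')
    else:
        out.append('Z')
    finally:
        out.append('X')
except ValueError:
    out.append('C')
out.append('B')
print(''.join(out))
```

Execution trace: 'N' (try body) → 'X' (finally) → 'C' (outer except ValueError) → 'B' (after the try/except). Output: NXCB

Answer: NXCB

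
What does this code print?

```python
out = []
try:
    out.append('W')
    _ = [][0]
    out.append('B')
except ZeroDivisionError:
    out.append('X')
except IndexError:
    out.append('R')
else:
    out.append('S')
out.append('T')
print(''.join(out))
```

Execution trace: 'W' (try body) → 'R' (except IndexError) → 'T' (after the try/except). Output: WRT

Answer: WRT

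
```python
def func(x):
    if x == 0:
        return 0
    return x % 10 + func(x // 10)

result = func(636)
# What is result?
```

Sum of digits of 636: 6 + 3 + 6 = 15

Answer: 15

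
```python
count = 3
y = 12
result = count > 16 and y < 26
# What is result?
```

Trace:
`count = 3` → count = 3
`y = 12` → y = 12
`result = count > 16 and y < 26` → result = False
So result = False

Answer: False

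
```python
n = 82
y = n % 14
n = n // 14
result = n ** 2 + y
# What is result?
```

Trace:
`n = 82` → n = 82
`y = n % 14` → y = 12
`n = n // 14` → n = 5
`result = n ** 2 + y` → result = 37
So result = 37

Answer: 37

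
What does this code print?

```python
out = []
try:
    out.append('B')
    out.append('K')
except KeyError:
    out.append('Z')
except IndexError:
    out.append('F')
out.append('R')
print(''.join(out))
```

Execution trace: 'B' (try body) → 'K' (try body, no exception) → 'R' (after the try/except). Output: BKR

Answer: BKR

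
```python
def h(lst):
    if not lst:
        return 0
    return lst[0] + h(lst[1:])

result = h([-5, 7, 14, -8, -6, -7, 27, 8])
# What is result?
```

(-5) + 7 + 14 + (-8) + (-6) + (-7) + 27 + 8 + 0 = 30

Answer: 30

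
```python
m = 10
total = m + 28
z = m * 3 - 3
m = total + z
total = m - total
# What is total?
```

Trace:
`m = 10` → m = 10
`total = m + 28` → total = 38
`z = m * 3 - 3` → z = 27
`m = total + z` → m = 65
`total = m - total` → total = 27
So total = 27

Answer: 27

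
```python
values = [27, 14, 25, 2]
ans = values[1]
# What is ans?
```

Trace:
`values = [27, 14, 25, 2]` → values = [27, 14, 25, 2]
`ans = values[1]` → ans = 14
So ans = 14

Answer: 14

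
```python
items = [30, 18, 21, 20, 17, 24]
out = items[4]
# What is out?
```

Trace:
`items = [30, 18, 21, 20, 17, 24]` → items = [30, 18, 21, 20, 17, 24]
`out = items[4]` → out = 17
So out = 17

Answer: 17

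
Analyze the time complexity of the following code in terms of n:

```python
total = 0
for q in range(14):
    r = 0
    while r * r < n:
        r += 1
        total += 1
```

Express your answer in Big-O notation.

Each loop level contributes: 1 × √n. Multiplying the contributions gives O(√n).

Answer: O(√n)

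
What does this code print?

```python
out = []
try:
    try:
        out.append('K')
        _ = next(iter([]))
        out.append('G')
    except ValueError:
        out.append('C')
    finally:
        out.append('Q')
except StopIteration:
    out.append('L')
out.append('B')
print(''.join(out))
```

Execution trace: 'K' (inner try body) → 'Q' (inner finally) → 'L' (outer except StopIteration) → 'B' (after the try/except). Output: KQLB

Answer: KQLB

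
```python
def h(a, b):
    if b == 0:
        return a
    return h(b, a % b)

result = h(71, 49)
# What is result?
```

h(71, 49) -> h(49, 22) -> h(22, 5) -> h(5, 2) -> h(2, 1) -> h(1, 0) -> 1

Answer: 1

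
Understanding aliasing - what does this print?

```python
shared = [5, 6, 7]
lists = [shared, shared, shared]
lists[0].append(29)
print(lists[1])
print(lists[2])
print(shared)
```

Key concept: list of same reference.
Step by step:
`shared = [5, 6, 7]` → shared = [5, 6, 7]
`lists = [shared, shared, shared]` → lists = [[5, 6, 7], [5, 6, 7], [5, 6, 7]]
`lists[0].append(29)` → shared = [5, 6, 7, 29]; lists = [[5, 6, 7, 29], [5, 6, 7, 29], [5, 6, 7, 29]]
`print(lists[1])` → prints [5, 6, 7, 29]
`print(lists[2])` → prints [5, 6, 7, 29]
`print(shared)` → prints [5, 6, 7, 29]

Answer:
[5, 6, 7, 29]
[5, 6, 7, 29]
[5, 6, 7, 29]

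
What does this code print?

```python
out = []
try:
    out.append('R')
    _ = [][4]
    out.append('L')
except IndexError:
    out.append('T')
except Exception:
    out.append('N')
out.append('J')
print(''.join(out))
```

Execution trace: 'R' (try body) → 'T' (except IndexError) → 'J' (after the try/except). Output: RTJ

Answer: RTJ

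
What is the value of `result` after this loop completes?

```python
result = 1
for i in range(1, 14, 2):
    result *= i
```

Product of 1, 3, 5, ... up to 13
`result` takes the values: 1 → 3 → 15 → 105 → 945 → 10395 → 135135

Answer: 135135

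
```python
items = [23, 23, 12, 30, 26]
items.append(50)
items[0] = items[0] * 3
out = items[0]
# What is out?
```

Trace:
`items = [23, 23, 12, 30, 26]` → items = [23, 23, 12, 30, 26]
`items.append(50)` → items = [23, 23, 12, 30, 26, 50]
`items[0] = items[0] * 3` → items = [69, 23, 12, 30, 26, 50]
`out = items[0]` → out = 69
So out = 69

Answer: 69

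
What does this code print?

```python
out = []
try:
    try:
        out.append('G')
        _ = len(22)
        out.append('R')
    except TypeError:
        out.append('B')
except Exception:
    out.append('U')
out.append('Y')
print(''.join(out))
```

Execution trace: 'G' (inner try body) → 'B' (inner except TypeError) → 'Y' (after the try/except). Output: GBY

Answer: GBY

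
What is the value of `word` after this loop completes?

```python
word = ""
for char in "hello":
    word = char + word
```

Reverse 'hello'
`word` takes the values: "" → "h" → "eh" → "leh" → "lleh" → "olleh"

Answer: "olleh"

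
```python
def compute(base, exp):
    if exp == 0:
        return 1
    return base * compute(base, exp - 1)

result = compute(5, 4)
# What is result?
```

compute(5, 4) = 5 * 5 * 5 * 5 = 625

Answer: 625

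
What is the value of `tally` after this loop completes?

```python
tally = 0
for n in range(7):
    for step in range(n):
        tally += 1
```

Triangle number: 0+1+2+...+6
`tally` takes the values: 0 → 1 → 2 → 3 → 4 → 5 → 6 → 7 → 8 → 9 → 10 → 11 → 12 → 13 → 14 → 15 → 16 → 17 → 18 → 19 → 20 → 21

Answer: 21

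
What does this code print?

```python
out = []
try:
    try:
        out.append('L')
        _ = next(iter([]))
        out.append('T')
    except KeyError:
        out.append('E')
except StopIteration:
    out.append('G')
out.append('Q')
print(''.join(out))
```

Execution trace: 'L' (try body) → 'G' (outer except StopIteration) → 'Q' (after the try/except). Output: LGQ

Answer: LGQ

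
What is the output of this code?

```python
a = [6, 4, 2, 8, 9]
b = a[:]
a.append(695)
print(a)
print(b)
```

Key concept: slice [:] creates copy.
Step by step:
`a = [6, 4, 2, 8, 9]` → a = [6, 4, 2, 8, 9]
`b = a[:]` → b = [6, 4, 2, 8, 9]
`a.append(695)` → a = [6, 4, 2, 8, 9, 695]
`print(a)` → prints [6, 4, 2, 8, 9, 695]
`print(b)` → prints [6, 4, 2, 8, 9]

Answer:
[6, 4, 2, 8, 9, 695]
[6, 4, 2, 8, 9]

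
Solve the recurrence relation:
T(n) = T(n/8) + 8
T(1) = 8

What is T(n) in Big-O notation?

Each step divides n by 8 and adds 8. After log_8(n) steps we reach T(1)=8. So T(n) = 8·log_8(n) + 8 = O(log n).

Answer: O(log n)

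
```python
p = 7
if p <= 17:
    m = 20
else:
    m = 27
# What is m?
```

Trace:
`p = 7` → p = 7
`if p <= 17: ...` → p <= 17 is True → m = 20
So m = 20

Answer: 20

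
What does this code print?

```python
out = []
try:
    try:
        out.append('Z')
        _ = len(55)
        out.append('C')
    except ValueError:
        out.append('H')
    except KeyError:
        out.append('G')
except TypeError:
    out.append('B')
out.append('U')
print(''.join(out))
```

Execution trace: 'Z' (try body) → 'B' (outer except TypeError) → 'U' (after the try/except). Output: ZBU

Answer: ZBU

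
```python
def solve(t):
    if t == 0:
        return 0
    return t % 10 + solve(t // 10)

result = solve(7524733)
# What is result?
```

Sum of digits of 7524733: 3 + 3 + 7 + 4 + 2 + 5 + 7 = 31

Answer: 31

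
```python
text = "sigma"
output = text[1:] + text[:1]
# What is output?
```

Trace:
`text = "sigma"` → text = 'sigma'
`output = text[1:] + text[:1]` → output = 'igmas'
So output = 'igmas'

Answer: 'igmas'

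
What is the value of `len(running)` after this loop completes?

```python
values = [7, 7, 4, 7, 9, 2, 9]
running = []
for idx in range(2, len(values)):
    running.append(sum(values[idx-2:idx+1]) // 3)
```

Number of 3-element averages
`running` takes the values: [] → [6] → [6, 6] → [6, 6, 6] → [6, 6, 6, 6] → [6, 6, 6, 6, 6]
So `len(running)` = 5

Answer: 5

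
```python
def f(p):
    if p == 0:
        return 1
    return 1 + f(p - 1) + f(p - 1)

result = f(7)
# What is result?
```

f(p) = 1 + 2·f(p-1), f(0)=1. Closed form: (1+1)·2^7 - 1 = 255.

Answer: 255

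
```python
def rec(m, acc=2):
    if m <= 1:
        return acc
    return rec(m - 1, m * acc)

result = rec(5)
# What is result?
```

Accumulator trace (n, acc): (5, 2) -> (4, 10) -> (3, 40) -> (2, 120) -> (1, 240) -> return 240

Answer: 240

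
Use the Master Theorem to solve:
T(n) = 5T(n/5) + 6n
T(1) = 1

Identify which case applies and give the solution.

a=5, b=5, f(n)=6n. log_5(5) = 1. Since c=1 = 1, Case 2 applies: T(n) = Θ(n^log_b(a) · log n) = O(n log n).

Answer: O(n log n) - Case 2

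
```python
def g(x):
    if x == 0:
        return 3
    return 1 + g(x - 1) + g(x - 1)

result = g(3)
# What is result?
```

g(x) = 1 + 2·g(x-1), g(0)=3. Closed form: (3+1)·2^3 - 1 = 31.

Answer: 31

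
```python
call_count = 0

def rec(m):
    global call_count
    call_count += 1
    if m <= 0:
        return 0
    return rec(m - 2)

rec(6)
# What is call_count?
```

Linear recursion stepping by 2: 4 calls from m=6 down to ≤0.

Answer: 4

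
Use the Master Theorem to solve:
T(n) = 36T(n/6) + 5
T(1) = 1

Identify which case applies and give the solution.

a=36, b=6, f(n)=5. log_6(36) = 2. Since c=0 < 2, Case 1 applies: T(n) = Θ(n^log_b(a)) = O(n^2).

Answer: O(n^2) - Case 1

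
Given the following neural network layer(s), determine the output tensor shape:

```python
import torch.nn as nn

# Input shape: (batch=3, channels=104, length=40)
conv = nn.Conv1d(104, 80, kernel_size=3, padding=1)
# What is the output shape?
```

Input: (3, 104, 40) -> Output: (3, 80, 40)

Answer: (3, 80, 40)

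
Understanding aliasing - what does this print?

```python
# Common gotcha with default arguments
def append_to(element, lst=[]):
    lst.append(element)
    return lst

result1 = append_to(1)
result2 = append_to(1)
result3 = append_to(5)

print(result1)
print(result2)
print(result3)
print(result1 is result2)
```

Key concept: mutable default argument gotcha.
Step by step:
`result1 = append_to(1)` → result1 = [1]
`result2 = append_to(1)` → result1 = [1, 1] (same object as result2); result2 = [1, 1] (same object as result1)
`result3 = append_to(5)` → result1 = [1, 1, 5] (same object as result2, result3); result2 = [1, 1, 5] (same object as result1, result3); result3 = [1, 1, 5] (same object as result1, result2)
`print(result1)` → prints [1, 1, 5]
`print(result2)` → prints [1, 1, 5]
`print(result3)` → prints [1, 1, 5]
`print(result1 is result2)` → prints True

Answer:
[1, 1, 5]
[1, 1, 5]
[1, 1, 5]
True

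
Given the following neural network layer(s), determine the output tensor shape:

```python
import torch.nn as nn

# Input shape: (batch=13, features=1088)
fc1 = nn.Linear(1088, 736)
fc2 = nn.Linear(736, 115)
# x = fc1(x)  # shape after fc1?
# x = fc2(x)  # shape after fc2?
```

Input: (13, 1088) -> after fc1: (13, 736) -> Output: (13, 115)

Answer: (13, 115)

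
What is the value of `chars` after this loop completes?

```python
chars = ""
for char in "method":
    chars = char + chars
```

Reverse 'method'
`chars` takes the values: "" → "m" → "em" → "tem" → "htem" → "ohtem" → "dohtem"

Answer: "dohtem"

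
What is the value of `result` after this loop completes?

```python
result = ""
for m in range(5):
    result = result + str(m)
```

Concatenate digits 0 to 4
`result` takes the values: "" → "0" → "01" → "012" → "0123" → "01234"

Answer: "01234"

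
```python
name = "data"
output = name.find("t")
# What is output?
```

Trace:
`name = "data"` → name = 'data'
`output = name.find("t")` → output = 2
So output = 2

Answer: 2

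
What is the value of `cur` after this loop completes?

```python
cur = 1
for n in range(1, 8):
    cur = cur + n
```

Start at 1, add 1 through 7
`cur` takes the values: 1 → 2 → 4 → 7 → 11 → 16 → 22 → 29

Answer: 29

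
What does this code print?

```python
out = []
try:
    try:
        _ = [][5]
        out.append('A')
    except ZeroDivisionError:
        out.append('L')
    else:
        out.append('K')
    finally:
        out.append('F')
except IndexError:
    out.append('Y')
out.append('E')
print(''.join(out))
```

Execution trace: 'F' (finally) → 'Y' (outer except IndexError) → 'E' (after the try/except). Output: FYE

Answer: FYE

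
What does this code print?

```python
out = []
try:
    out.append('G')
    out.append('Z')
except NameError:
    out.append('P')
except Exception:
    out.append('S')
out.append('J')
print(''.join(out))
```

Execution trace: 'G' (try body) → 'Z' (try body, no exception) → 'J' (after the try/except). Output: GZJ

Answer: GZJ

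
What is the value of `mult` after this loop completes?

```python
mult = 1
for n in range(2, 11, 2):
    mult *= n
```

Product of even numbers 2 to 10
`mult` takes the values: 1 → 2 → 8 → 48 → 384 → 3840

Answer: 3840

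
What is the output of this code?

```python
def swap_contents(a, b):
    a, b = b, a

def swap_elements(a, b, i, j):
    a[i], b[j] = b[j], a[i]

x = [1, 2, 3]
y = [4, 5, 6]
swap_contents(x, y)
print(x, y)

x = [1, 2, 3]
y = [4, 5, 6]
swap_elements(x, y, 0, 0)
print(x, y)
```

Key concept: parameter rebinding vs mutation.
Step by step:
`x = [1, 2, 3]` → x = [1, 2, 3]
`y = [4, 5, 6]` → y = [4, 5, 6]
`swap_contents(x, y)` → no visible change to tracked variables
`print(x, y)` → prints [1, 2, 3] [4, 5, 6]
`x = [1, 2, 3]` → x = [1, 2, 3]
`y = [4, 5, 6]` → y = [4, 5, 6]
`swap_elements(x, y, 0, 0)` → x = [4, 2, 3]; y = [1, 5, 6]
`print(x, y)` → prints [4, 2, 3] [1, 5, 6]

Answer:
[1, 2, 3] [4, 5, 6]
[4, 2, 3] [1, 5, 6]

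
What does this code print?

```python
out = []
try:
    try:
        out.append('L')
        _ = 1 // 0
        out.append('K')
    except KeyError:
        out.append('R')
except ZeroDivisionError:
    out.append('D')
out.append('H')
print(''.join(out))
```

Execution trace: 'L' (inner try body) → 'D' (outer except ZeroDivisionError) → 'H' (after the try/except). Output: LDH

Answer: LDH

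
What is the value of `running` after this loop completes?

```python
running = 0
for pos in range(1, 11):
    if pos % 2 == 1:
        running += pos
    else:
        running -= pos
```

Add odd, subtract even
`running` takes the values: 0 → 1 → -1 → 2 → -2 → 3 → -3 → 4 → -4 → 5 → -5

Answer: -5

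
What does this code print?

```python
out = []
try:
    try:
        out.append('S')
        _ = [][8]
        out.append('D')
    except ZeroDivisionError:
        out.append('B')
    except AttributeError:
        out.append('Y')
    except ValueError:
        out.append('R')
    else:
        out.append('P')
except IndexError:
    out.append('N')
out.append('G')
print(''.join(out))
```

Execution trace: 'S' (try body) → 'N' (outer except IndexError) → 'G' (after the try/except). Output: SNG

Answer: SNG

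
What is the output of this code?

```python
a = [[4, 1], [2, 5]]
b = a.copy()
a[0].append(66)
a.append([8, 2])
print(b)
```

Key concept: shallow copy with nested lists.
Step by step:
`a = [[4, 1], [2, 5]]` → a = [[4, 1], [2, 5]]
`b = a.copy()` → b = [[4, 1], [2, 5]]
`a[0].append(66)` → a = [[4, 1, 66], [2, 5]]; b = [[4, 1, 66], [2, 5]]
`a.append([8, 2])` → a = [[4, 1, 66], [2, 5], [8, 2]]
`print(b)` → prints [[4, 1, 66], [2, 5]]

Answer: [[4, 1, 66], [2, 5]]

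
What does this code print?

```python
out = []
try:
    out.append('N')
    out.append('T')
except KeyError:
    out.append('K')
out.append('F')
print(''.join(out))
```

Execution trace: 'N' (try body) → 'T' (try body, no exception) → 'F' (after the try/except). Output: NTF

Answer: NTF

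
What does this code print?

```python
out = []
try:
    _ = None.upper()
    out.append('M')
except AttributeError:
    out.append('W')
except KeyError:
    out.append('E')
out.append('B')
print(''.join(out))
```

Execution trace: 'W' (except AttributeError) → 'B' (after the try/except). Output: WB

Answer: WB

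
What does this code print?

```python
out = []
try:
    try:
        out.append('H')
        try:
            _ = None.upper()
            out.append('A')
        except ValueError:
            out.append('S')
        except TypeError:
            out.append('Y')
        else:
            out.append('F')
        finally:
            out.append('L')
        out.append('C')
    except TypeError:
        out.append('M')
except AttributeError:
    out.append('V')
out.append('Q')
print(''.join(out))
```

Execution trace: 'H' (try body) → 'L' (inner finally) → 'V' (outer except AttributeError) → 'Q' (after the try/except). Output: HLVQ

Answer: HLVQ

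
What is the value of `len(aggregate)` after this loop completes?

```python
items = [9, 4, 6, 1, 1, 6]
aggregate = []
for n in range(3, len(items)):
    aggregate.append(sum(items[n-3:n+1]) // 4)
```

Number of 4-element averages
`aggregate` takes the values: [] → [5] → [5, 3] → [5, 3, 3]
So `len(aggregate)` = 3

Answer: 3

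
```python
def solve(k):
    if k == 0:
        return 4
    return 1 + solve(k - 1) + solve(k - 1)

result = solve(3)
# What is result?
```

solve(k) = 1 + 2·solve(k-1), solve(0)=4. Closed form: (4+1)·2^3 - 1 = 39.

Answer: 39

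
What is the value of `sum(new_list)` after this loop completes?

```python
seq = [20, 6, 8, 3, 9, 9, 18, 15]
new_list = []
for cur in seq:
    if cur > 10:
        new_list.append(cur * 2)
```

Sum of doubled values > 10
`new_list` takes the values: [] → [40] → [40, 36] → [40, 36, 30]
So `sum(new_list)` = 106

Answer: 106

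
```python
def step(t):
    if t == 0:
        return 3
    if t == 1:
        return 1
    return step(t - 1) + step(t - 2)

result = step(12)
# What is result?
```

Build up from base cases: step(0)=3, step(1)=1, step(2)=4, step(3)=5, step(4)=9, step(5)=14, step(6)=23, ..., step(12)=411

Answer: 411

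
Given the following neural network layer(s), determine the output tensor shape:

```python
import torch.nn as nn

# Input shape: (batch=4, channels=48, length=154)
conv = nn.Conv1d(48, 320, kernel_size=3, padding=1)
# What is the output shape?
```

Input: (4, 48, 154) -> Output: (4, 320, 154)

Answer: (4, 320, 154)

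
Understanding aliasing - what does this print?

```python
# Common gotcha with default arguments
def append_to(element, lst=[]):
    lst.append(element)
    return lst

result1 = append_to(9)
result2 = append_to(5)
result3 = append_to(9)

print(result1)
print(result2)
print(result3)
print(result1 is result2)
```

Key concept: mutable default argument gotcha.
Step by step:
`result1 = append_to(9)` → result1 = [9]
`result2 = append_to(5)` → result1 = [9, 5] (same object as result2); result2 = [9, 5] (same object as result1)
`result3 = append_to(9)` → result1 = [9, 5, 9] (same object as result2, result3); result2 = [9, 5, 9] (same object as result1, result3); result3 = [9, 5, 9] (same object as result1, result2)
`print(result1)` → prints [9, 5, 9]
`print(result2)` → prints [9, 5, 9]
`print(result3)` → prints [9, 5, 9]
`print(result1 is result2)` → prints True

Answer:
[9, 5, 9]
[9, 5, 9]
[9, 5, 9]
True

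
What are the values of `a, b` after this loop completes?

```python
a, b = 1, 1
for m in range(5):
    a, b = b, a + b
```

Fibonacci: after 5 iterations
`a, b` takes the values: (1, 1) → (1, 2) → (2, 3) → (3, 5) → (5, 8) → (8, 13)

Answer: 8, 13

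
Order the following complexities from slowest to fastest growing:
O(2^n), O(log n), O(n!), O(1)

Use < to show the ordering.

Ordered by growth rate: O(1) < O(log n) < O(2^n) < O(n!)

Answer: O(1) < O(log n) < O(2^n) < O(n!)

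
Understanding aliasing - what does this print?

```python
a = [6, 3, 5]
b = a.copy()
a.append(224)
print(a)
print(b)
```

Key concept: list.copy() creates independent copy.
Step by step:
`a = [6, 3, 5]` → a = [6, 3, 5]
`b = a.copy()` → b = [6, 3, 5]
`a.append(224)` → a = [6, 3, 5, 224]
`print(a)` → prints [6, 3, 5, 224]
`print(b)` → prints [6, 3, 5]

Answer:
[6, 3, 5, 224]
[6, 3, 5]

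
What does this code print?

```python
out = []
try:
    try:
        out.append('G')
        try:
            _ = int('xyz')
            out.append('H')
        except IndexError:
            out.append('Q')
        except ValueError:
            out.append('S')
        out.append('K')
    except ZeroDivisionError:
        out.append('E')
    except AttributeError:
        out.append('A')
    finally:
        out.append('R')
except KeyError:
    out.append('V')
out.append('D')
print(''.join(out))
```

Execution trace: 'G' (try body) → 'S' (inner except ValueError) → 'K' (try body, no exception) → 'R' (finally) → 'D' (after the try/except). Output: GSKRD

Answer: GSKRD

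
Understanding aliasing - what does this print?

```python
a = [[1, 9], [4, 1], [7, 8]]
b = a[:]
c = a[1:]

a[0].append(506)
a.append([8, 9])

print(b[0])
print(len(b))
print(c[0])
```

Key concept: slice with nested mutation.
Step by step:
`a = [[1, 9], [4, 1], [7, 8]]` → a = [[1, 9], [4, 1], [7, 8]]
`b = a[:]` → b = [[1, 9], [4, 1], [7, 8]]
`c = a[1:]` → c = [[4, 1], [7, 8]]
`a[0].append(506)` → a = [[1, 9, 506], [4, 1], [7, 8]]; b = [[1, 9, 506], [4, 1], [7, 8]]
`a.append([8, 9])` → a = [[1, 9, 506], [4, 1], [7, 8], [8, 9]]
`print(b[0])` → prints [1, 9, 506]
`print(len(b))` → prints 3
`print(c[0])` → prints [4, 1]

Answer:
[1, 9, 506]
3
[4, 1]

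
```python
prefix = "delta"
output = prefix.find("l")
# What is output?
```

Trace:
`prefix = "delta"` → prefix = 'delta'
`output = prefix.find("l")` → output = 2
So output = 2

Answer: 2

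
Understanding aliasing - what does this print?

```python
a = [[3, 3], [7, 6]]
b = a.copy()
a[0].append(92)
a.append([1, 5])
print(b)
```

Key concept: shallow copy with nested lists.
Step by step:
`a = [[3, 3], [7, 6]]` → a = [[3, 3], [7, 6]]
`b = a.copy()` → b = [[3, 3], [7, 6]]
`a[0].append(92)` → a = [[3, 3, 92], [7, 6]]; b = [[3, 3, 92], [7, 6]]
`a.append([1, 5])` → a = [[3, 3, 92], [7, 6], [1, 5]]
`print(b)` → prints [[3, 3, 92], [7, 6]]

Answer: [[3, 3, 92], [7, 6]]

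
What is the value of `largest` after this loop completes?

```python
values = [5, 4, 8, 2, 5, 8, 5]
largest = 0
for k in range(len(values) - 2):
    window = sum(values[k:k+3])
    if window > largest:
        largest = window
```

Max sum of 3-element window in [5, 4, 8, 2, 5, 8, 5]
`largest` takes the values: 0 → 17 → 18

Answer: 18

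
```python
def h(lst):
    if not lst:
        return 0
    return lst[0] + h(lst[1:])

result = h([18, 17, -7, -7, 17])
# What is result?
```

18 + 17 + (-7) + (-7) + 17 + 0 = 38

Answer: 38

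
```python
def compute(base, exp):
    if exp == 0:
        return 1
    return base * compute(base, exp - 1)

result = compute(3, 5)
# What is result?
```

compute(3, 5) = 3 * 3 * 3 * 3 * 3 = 243

Answer: 243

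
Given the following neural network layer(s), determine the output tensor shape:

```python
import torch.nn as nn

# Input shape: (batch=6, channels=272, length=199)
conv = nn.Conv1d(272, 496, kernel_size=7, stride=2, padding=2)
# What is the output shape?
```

Input: (6, 272, 199) -> Output: (6, 496, 99)

Answer: (6, 496, 99)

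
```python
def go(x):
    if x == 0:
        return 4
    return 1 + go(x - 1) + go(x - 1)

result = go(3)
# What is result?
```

go(x) = 1 + 2·go(x-1), go(0)=4. Closed form: (4+1)·2^3 - 1 = 39.

Answer: 39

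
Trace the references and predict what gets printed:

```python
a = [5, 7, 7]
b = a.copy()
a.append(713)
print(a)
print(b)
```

Key concept: list.copy() creates independent copy.
Step by step:
`a = [5, 7, 7]` → a = [5, 7, 7]
`b = a.copy()` → b = [5, 7, 7]
`a.append(713)` → a = [5, 7, 7, 713]
`print(a)` → prints [5, 7, 7, 713]
`print(b)` → prints [5, 7, 7]

Answer:
[5, 7, 7, 713]
[5, 7, 7]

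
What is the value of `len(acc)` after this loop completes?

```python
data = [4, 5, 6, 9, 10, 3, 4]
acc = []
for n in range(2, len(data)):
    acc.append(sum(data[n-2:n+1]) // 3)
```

Number of 3-element averages
`acc` takes the values: [] → [5] → [5, 6] → [5, 6, 8] → [5, 6, 8, 7] → [5, 6, 8, 7, 5]
So `len(acc)` = 5

Answer: 5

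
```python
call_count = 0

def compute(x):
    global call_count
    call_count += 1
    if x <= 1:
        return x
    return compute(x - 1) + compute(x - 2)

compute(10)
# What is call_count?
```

Calls(x) = 1 + Calls(x-1) + Calls(x-2); Calls(0)=Calls(1)=1. For x=10 this gives 177.

Answer: 177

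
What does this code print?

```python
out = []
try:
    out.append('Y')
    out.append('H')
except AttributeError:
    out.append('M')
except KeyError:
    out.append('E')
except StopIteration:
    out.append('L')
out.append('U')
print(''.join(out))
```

Execution trace: 'Y' (try body) → 'H' (try body, no exception) → 'U' (after the try/except). Output: YHU

Answer: YHU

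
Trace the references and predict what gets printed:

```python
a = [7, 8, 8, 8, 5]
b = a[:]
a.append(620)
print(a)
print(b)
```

Key concept: slice [:] creates copy.
Step by step:
`a = [7, 8, 8, 8, 5]` → a = [7, 8, 8, 8, 5]
`b = a[:]` → b = [7, 8, 8, 8, 5]
`a.append(620)` → a = [7, 8, 8, 8, 5, 620]
`print(a)` → prints [7, 8, 8, 8, 5, 620]
`print(b)` → prints [7, 8, 8, 8, 5]

Answer:
[7, 8, 8, 8, 5, 620]
[7, 8, 8, 8, 5]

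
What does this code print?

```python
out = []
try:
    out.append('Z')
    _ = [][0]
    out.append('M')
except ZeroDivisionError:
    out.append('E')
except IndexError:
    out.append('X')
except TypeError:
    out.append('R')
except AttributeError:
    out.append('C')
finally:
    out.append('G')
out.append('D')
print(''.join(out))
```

Execution trace: 'Z' (try body) → 'X' (except IndexError) → 'G' (finally) → 'D' (after the try/except). Output: ZXGD

Answer: ZXGD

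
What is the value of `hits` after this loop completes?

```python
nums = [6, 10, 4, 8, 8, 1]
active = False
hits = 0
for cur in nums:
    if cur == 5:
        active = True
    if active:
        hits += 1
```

Count elements after first 5 in [6, 10, 4, 8, 8, 1]
`hits` takes the values: 0

Answer: 0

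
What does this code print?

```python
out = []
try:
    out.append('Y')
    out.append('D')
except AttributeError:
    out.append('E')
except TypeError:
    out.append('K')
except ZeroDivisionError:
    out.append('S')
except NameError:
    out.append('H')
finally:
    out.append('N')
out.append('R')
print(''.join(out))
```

Execution trace: 'Y' (try body) → 'D' (try body, no exception) → 'N' (finally) → 'R' (after the try/except). Output: YDNR

Answer: YDNR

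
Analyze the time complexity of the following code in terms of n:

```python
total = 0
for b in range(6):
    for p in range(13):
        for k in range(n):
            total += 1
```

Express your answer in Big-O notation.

Each loop level contributes: 1 × 1 × n. Multiplying the contributions gives O(n).

Answer: O(n)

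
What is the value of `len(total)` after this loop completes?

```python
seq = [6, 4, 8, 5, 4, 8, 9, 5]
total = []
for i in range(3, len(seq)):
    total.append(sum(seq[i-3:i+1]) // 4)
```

Number of 4-element averages
`total` takes the values: [] → [5] → [5, 5] → [5, 5, 6] → [5, 5, 6, 6] → [5, 5, 6, 6, 6]
So `len(total)` = 5

Answer: 5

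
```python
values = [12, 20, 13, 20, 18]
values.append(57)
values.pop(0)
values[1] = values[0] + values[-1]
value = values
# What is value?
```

Trace:
`values = [12, 20, 13, 20, 18]` → values = [12, 20, 13, 20, 18]
`values.append(57)` → values = [12, 20, 13, 20, 18, 57]
`values.pop(0)` → values = [20, 13, 20, 18, 57]
`values[1] = values[0] + values[-1]` → values = [20, 77, 20, 18, 57]
`value = values` → value = [20, 77, 20, 18, 57]
So value = [20, 77, 20, 18, 57]

Answer: [20, 77, 20, 18, 57]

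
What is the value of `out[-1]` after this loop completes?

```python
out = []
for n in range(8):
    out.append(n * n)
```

Last element of squares 0 to 7
`out` takes the values: [] → [0] → [0, 1] → [0, 1, 4] → [0, 1, 4, 9] → [0, 1, 4, 9, 16] → [0, 1, 4, 9, 16, 25] → [0, 1, 4, 9, 16, 25, 36] → [0, 1, 4, 9, 16, 25, 36, 49]
So `out[-1]` = 49

Answer: 49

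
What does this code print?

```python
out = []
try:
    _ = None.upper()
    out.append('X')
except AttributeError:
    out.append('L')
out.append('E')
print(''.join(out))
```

Execution trace: 'L' (except AttributeError) → 'E' (after the try/except). Output: LE

Answer: LE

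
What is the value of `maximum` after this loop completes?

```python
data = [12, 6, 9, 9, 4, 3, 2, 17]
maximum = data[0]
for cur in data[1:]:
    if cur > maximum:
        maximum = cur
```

Maximum of [12, 6, 9, 9, 4, 3, 2, 17]
`maximum` takes the values: 12 → 17

Answer: 17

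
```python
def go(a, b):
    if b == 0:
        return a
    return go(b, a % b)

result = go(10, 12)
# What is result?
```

go(10, 12) -> go(12, 10) -> go(10, 2) -> go(2, 0) -> 2

Answer: 2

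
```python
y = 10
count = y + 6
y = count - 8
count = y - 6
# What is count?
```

Trace:
`y = 10` → y = 10
`count = y + 6` → count = 16
`y = count - 8` → y = 8
`count = y - 6` → count = 2
So count = 2

Answer: 2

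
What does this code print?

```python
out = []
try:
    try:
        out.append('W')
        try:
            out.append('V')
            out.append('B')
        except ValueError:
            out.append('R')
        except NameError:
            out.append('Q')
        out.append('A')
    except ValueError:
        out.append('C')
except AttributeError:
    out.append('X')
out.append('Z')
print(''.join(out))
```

Execution trace: 'W' (try body) → 'V' (inner try body) → 'B' (inner try body, no exception) → 'A' (try body, no exception) → 'Z' (after the try/except). Output: WVBAZ

Answer: WVBAZ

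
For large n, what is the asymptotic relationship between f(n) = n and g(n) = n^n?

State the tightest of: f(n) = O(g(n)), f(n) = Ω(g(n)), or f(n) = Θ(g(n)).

n vs n^n: f(n) = O(g(n)) but not Ω(g(n)) — n^n grows strictly faster than n.

Answer: f(n) = O(g(n)) but not Ω(g(n)) — n^n grows strictly faster than n.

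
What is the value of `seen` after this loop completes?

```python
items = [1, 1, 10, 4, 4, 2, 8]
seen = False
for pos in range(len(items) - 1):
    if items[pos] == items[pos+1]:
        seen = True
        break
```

Check consecutive duplicates in [1, 1, 10, 4, 4, 2, 8]
`seen` takes the values: False → True

Answer: True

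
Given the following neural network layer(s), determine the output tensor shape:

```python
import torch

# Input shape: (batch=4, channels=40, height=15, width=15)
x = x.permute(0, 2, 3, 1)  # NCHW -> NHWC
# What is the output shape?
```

Input: (4, 40, 15, 15) -> Output: (4, 15, 15, 40)

Answer: (4, 15, 15, 40)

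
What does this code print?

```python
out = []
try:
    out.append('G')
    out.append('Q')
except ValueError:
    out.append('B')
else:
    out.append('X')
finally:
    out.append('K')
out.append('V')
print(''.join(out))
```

Execution trace: 'G' (try body) → 'Q' (try body, no exception) → 'X' (else) → 'K' (finally) → 'V' (after the try/except). Output: GQXKV

Answer: GQXKV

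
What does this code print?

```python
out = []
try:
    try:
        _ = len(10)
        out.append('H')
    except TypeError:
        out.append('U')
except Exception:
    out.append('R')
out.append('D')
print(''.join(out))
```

Execution trace: 'U' (inner except TypeError) → 'D' (after the try/except). Output: UD

Answer: UD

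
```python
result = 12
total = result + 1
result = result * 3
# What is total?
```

Trace:
`result = 12` → result = 12
`total = result + 1` → total = 13
`result = result * 3` → result = 36
So total = 13

Answer: 13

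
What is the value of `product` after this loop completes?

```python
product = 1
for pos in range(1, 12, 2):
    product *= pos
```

Product of 1, 3, 5, ... up to 11
`product` takes the values: 1 → 3 → 15 → 105 → 945 → 10395

Answer: 10395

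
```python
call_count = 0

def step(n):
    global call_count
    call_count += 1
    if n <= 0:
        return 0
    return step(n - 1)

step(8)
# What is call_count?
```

Linear recursion stepping by 1: 9 calls from n=8 down to ≤0.

Answer: 9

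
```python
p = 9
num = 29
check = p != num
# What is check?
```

Trace:
`p = 9` → p = 9
`num = 29` → num = 29
`check = p != num` → check = True
So check = True

Answer: True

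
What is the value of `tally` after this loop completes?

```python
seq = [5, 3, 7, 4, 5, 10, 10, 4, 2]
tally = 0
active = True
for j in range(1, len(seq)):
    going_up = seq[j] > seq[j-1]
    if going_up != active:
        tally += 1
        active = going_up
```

Count direction changes in [5, 3, 7, 4, 5, 10, 10, 4, 2]
`tally` takes the values: 0 → 1 → 2 → 3 → 4 → 5

Answer: 5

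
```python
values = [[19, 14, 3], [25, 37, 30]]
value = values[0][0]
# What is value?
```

Trace:
`values = [[19, 14, 3], [25, 37, 30]]` → values = [[19, 14, 3], [25, 37, 30]]
`value = values[0][0]` → value = 19
So value = 19

Answer: 19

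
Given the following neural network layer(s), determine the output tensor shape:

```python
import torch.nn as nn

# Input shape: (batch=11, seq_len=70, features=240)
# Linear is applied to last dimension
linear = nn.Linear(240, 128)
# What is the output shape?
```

Input: (11, 70, 240) -> Output: (11, 70, 128)

Answer: (11, 70, 128)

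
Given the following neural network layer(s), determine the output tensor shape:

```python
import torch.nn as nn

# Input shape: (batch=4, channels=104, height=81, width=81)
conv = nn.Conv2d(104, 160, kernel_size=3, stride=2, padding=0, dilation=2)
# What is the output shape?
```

Input: (4, 104, 81, 81) -> Output: (4, 160, 39, 39)

Answer: (4, 160, 39, 39)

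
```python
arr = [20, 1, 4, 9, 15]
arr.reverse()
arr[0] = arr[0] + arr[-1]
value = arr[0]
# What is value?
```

Trace:
`arr = [20, 1, 4, 9, 15]` → arr = [20, 1, 4, 9, 15]
`arr.reverse()` → arr = [15, 9, 4, 1, 20]
`arr[0] = arr[0] + arr[-1]` → arr = [35, 9, 4, 1, 20]
`value = arr[0]` → value = 35
So value = 35

Answer: 35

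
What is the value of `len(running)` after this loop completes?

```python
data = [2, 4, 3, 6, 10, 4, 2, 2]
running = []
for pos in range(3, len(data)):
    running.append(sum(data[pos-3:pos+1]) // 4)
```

Number of 4-element averages
`running` takes the values: [] → [3] → [3, 5] → [3, 5, 5] → [3, 5, 5, 5] → [3, 5, 5, 5, 4]
So `len(running)` = 5

Answer: 5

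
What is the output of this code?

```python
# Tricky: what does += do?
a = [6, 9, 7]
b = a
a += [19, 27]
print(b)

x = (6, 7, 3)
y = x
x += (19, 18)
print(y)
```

Key concept: += behavior differs for mutable vs immutable.
Step by step:
`a = [6, 9, 7]` → a = [6, 9, 7]
`b = a` → b = [6, 9, 7] (same object as a)
`a += [19, 27]` → a = [6, 9, 7, 19, 27] (same object as b); b = [6, 9, 7, 19, 27] (same object as a)
`print(b)` → prints [6, 9, 7, 19, 27]
`x = (6, 7, 3)` → x = (6, 7, 3)
`y = x` → y = (6, 7, 3)
`x += (19, 18)` → x = (6, 7, 3, 19, 18)
`print(y)` → prints (6, 7, 3)

Answer:
[6, 9, 7, 19, 27]
(6, 7, 3)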